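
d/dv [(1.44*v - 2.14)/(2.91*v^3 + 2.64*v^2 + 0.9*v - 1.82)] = (-8.3808*v^3 + 14.8806*v^2 + 11.2992*v - 0.6948)/(8.4681*v^6 + 15.3648*v^5 + 12.2076*v^4 - 5.8404*v^3 - 8.7996*v^2 - 3.276*v + 3.3124)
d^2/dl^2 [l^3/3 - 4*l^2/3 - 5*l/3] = 2*l - 8/3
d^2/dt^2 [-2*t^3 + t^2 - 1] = 2 - 12*t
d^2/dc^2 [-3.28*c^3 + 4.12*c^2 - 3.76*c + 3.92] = 8.24 - 19.68*c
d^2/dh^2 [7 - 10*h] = 0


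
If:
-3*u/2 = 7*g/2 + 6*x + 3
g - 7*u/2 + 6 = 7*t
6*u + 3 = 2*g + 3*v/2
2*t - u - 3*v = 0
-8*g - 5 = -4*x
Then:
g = -246/391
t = 795/782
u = -195/391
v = 330/391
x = -13/1564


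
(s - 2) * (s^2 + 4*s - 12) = s^3 + 2*s^2 - 20*s + 24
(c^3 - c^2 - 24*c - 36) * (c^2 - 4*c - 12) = c^5 - 5*c^4 - 32*c^3 + 72*c^2 + 432*c + 432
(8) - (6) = 2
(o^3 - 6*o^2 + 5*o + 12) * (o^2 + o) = o^5 - 5*o^4 - o^3 + 17*o^2 + 12*o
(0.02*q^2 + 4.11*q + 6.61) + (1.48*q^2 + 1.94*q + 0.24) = 1.5*q^2 + 6.05*q + 6.85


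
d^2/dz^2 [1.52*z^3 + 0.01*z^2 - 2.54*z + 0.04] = 9.12*z + 0.02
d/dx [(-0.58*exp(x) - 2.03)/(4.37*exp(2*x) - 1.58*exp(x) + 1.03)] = (2.5346*exp(2*x) + 17.7422*exp(x) - 3.8048)*exp(x)/(19.0969*exp(4*x) - 13.8092*exp(3*x) + 11.4986*exp(2*x) - 3.2548*exp(x) + 1.0609)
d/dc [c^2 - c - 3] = 2*c - 1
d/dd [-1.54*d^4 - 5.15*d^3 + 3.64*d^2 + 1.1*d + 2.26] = -6.16*d^3 - 15.45*d^2 + 7.28*d + 1.1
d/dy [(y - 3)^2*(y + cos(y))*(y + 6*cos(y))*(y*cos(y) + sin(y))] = (y - 3)*((3 - y)*(y + cos(y))*(y + 6*cos(y))*(y*sin(y) - 2*cos(y)) + (3 - y)*(y + cos(y))*(y*cos(y) + sin(y))*(6*sin(y) - 1) + (3 - y)*(y + 6*cos(y))*(y*cos(y) + sin(y))*(sin(y) - 1) + 2*(y + cos(y))*(y + 6*cos(y))*(y*cos(y) + sin(y)))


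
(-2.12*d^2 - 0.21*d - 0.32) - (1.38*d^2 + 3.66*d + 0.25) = -3.5*d^2 - 3.87*d - 0.57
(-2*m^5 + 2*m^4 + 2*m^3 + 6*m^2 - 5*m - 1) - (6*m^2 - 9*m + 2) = -2*m^5 + 2*m^4 + 2*m^3 + 4*m - 3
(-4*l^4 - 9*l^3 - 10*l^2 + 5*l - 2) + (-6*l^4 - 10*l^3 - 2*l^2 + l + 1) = -10*l^4 - 19*l^3 - 12*l^2 + 6*l - 1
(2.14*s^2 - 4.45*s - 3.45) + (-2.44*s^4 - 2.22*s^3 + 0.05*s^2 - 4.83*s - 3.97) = -2.44*s^4 - 2.22*s^3 + 2.19*s^2 - 9.28*s - 7.42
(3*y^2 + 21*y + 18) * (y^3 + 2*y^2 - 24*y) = 3*y^5 + 27*y^4 - 12*y^3 - 468*y^2 - 432*y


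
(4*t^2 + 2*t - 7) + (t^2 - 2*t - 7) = 5*t^2 - 14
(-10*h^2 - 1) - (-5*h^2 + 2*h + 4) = -5*h^2 - 2*h - 5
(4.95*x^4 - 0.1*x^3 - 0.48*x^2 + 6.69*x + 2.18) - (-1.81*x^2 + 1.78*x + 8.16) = 4.95*x^4 - 0.1*x^3 + 1.33*x^2 + 4.91*x - 5.98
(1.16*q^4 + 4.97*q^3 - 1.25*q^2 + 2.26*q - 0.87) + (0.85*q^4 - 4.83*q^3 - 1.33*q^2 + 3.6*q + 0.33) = 2.01*q^4 + 0.14*q^3 - 2.58*q^2 + 5.86*q - 0.54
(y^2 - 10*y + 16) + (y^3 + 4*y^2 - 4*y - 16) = y^3 + 5*y^2 - 14*y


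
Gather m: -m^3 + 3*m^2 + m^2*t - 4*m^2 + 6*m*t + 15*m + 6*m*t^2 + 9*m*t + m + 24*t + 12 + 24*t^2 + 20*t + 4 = -m^3 + m^2*(t - 1) + m*(6*t^2 + 15*t + 16) + 24*t^2 + 44*t + 16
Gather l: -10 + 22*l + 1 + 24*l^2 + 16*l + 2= 24*l^2 + 38*l - 7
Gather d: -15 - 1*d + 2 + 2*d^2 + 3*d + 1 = 2*d^2 + 2*d - 12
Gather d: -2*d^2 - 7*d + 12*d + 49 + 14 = -2*d^2 + 5*d + 63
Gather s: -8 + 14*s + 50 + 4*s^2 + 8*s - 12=4*s^2 + 22*s + 30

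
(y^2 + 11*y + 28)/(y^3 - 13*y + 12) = (y + 7)/(y^2 - 4*y + 3)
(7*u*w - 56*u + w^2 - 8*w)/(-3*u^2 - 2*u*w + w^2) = (-7*u*w + 56*u - w^2 + 8*w)/(3*u^2 + 2*u*w - w^2)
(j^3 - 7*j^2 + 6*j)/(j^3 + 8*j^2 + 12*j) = (j^2 - 7*j + 6)/(j^2 + 8*j + 12)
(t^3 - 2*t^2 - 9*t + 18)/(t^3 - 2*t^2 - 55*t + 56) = (t^3 - 2*t^2 - 9*t + 18)/(t^3 - 2*t^2 - 55*t + 56)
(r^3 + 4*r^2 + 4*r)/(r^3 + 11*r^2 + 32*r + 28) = r/(r + 7)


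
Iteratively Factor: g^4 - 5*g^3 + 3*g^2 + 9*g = (g - 3)*(g^3 - 2*g^2 - 3*g) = (g - 3)*(g + 1)*(g^2 - 3*g) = g*(g - 3)*(g + 1)*(g - 3)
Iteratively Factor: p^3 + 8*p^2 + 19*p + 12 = (p + 1)*(p^2 + 7*p + 12) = (p + 1)*(p + 4)*(p + 3)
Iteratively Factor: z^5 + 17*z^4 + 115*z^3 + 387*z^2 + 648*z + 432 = (z + 3)*(z^4 + 14*z^3 + 73*z^2 + 168*z + 144) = (z + 3)^2*(z^3 + 11*z^2 + 40*z + 48) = (z + 3)^2*(z + 4)*(z^2 + 7*z + 12) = (z + 3)^3*(z + 4)*(z + 4)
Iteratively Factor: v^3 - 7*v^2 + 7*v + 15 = (v + 1)*(v^2 - 8*v + 15) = (v - 3)*(v + 1)*(v - 5)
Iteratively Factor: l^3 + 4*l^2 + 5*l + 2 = (l + 1)*(l^2 + 3*l + 2) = (l + 1)^2*(l + 2)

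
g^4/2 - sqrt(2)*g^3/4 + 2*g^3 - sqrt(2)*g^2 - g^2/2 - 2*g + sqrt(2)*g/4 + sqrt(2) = (g/2 + 1/2)*(g - 1)*(g + 4)*(g - sqrt(2)/2)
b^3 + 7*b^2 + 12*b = b*(b + 3)*(b + 4)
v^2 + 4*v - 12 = (v - 2)*(v + 6)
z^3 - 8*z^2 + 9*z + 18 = (z - 6)*(z - 3)*(z + 1)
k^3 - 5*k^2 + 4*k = k*(k - 4)*(k - 1)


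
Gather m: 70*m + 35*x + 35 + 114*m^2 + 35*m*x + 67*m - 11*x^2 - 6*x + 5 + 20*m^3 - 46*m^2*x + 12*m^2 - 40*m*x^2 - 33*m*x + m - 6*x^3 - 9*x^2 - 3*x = 20*m^3 + m^2*(126 - 46*x) + m*(-40*x^2 + 2*x + 138) - 6*x^3 - 20*x^2 + 26*x + 40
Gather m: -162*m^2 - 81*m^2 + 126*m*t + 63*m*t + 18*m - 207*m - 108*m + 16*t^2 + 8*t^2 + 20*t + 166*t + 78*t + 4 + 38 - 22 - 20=-243*m^2 + m*(189*t - 297) + 24*t^2 + 264*t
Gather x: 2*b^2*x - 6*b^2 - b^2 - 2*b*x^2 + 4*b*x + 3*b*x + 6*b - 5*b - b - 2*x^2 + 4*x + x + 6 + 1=-7*b^2 + x^2*(-2*b - 2) + x*(2*b^2 + 7*b + 5) + 7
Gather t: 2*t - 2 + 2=2*t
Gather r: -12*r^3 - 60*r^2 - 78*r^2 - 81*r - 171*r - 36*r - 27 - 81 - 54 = -12*r^3 - 138*r^2 - 288*r - 162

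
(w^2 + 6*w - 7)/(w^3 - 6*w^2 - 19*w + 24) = (w + 7)/(w^2 - 5*w - 24)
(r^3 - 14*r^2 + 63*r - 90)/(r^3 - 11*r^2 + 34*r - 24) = (r^2 - 8*r + 15)/(r^2 - 5*r + 4)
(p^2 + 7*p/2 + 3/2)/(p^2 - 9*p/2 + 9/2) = (2*p^2 + 7*p + 3)/(2*p^2 - 9*p + 9)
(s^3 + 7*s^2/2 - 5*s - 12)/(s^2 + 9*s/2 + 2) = (2*s^2 - s - 6)/(2*s + 1)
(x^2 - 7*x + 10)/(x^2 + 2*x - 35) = (x - 2)/(x + 7)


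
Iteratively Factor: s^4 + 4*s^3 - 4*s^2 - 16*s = (s + 2)*(s^3 + 2*s^2 - 8*s) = (s + 2)*(s + 4)*(s^2 - 2*s) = s*(s + 2)*(s + 4)*(s - 2)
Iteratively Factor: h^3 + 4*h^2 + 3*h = (h)*(h^2 + 4*h + 3) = h*(h + 1)*(h + 3)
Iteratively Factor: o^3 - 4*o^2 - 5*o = (o + 1)*(o^2 - 5*o) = (o - 5)*(o + 1)*(o)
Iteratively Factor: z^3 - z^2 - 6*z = (z + 2)*(z^2 - 3*z) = z*(z + 2)*(z - 3)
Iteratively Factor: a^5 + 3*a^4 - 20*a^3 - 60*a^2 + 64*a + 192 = (a + 2)*(a^4 + a^3 - 22*a^2 - 16*a + 96) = (a + 2)*(a + 4)*(a^3 - 3*a^2 - 10*a + 24) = (a - 4)*(a + 2)*(a + 4)*(a^2 + a - 6) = (a - 4)*(a - 2)*(a + 2)*(a + 4)*(a + 3)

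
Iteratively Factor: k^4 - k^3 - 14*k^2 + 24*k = (k)*(k^3 - k^2 - 14*k + 24) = k*(k - 3)*(k^2 + 2*k - 8) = k*(k - 3)*(k - 2)*(k + 4)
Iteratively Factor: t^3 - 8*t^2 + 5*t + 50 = (t - 5)*(t^2 - 3*t - 10) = (t - 5)^2*(t + 2)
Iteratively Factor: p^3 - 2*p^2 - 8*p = (p)*(p^2 - 2*p - 8) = p*(p + 2)*(p - 4)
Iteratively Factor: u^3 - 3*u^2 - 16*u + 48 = (u - 4)*(u^2 + u - 12) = (u - 4)*(u - 3)*(u + 4)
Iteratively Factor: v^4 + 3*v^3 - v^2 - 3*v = (v)*(v^3 + 3*v^2 - v - 3) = v*(v + 1)*(v^2 + 2*v - 3) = v*(v - 1)*(v + 1)*(v + 3)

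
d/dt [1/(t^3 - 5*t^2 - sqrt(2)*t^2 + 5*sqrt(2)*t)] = (-3*t^2 + 2*sqrt(2)*t + 10*t - 5*sqrt(2))/(t^2*(t^2 - 5*t - sqrt(2)*t + 5*sqrt(2))^2)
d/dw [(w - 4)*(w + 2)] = 2*w - 2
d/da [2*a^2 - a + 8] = 4*a - 1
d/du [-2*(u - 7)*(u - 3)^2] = 2*(17 - 3*u)*(u - 3)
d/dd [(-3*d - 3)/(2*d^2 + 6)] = 3*(-d^2 + 2*d*(d + 1) - 3)/(2*(d^2 + 3)^2)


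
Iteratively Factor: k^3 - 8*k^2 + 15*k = (k - 5)*(k^2 - 3*k) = k*(k - 5)*(k - 3)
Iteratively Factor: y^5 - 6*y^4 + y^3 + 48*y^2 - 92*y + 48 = (y - 2)*(y^4 - 4*y^3 - 7*y^2 + 34*y - 24) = (y - 2)*(y + 3)*(y^3 - 7*y^2 + 14*y - 8) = (y - 4)*(y - 2)*(y + 3)*(y^2 - 3*y + 2) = (y - 4)*(y - 2)^2*(y + 3)*(y - 1)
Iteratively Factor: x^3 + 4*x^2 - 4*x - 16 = (x - 2)*(x^2 + 6*x + 8) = (x - 2)*(x + 4)*(x + 2)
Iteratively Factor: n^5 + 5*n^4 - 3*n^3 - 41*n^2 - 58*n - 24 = (n + 1)*(n^4 + 4*n^3 - 7*n^2 - 34*n - 24) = (n + 1)*(n + 4)*(n^3 - 7*n - 6) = (n - 3)*(n + 1)*(n + 4)*(n^2 + 3*n + 2) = (n - 3)*(n + 1)*(n + 2)*(n + 4)*(n + 1)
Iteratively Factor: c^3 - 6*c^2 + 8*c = (c - 4)*(c^2 - 2*c) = (c - 4)*(c - 2)*(c)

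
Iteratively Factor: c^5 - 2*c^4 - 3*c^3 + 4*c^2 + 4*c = (c - 2)*(c^4 - 3*c^2 - 2*c) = (c - 2)^2*(c^3 + 2*c^2 + c) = (c - 2)^2*(c + 1)*(c^2 + c) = c*(c - 2)^2*(c + 1)*(c + 1)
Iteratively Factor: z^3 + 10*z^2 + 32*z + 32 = (z + 4)*(z^2 + 6*z + 8) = (z + 2)*(z + 4)*(z + 4)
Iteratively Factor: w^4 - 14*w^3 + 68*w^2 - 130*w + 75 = (w - 5)*(w^3 - 9*w^2 + 23*w - 15) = (w - 5)*(w - 3)*(w^2 - 6*w + 5) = (w - 5)^2*(w - 3)*(w - 1)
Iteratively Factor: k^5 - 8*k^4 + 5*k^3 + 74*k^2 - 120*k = (k - 4)*(k^4 - 4*k^3 - 11*k^2 + 30*k) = (k - 5)*(k - 4)*(k^3 + k^2 - 6*k) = (k - 5)*(k - 4)*(k - 2)*(k^2 + 3*k) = (k - 5)*(k - 4)*(k - 2)*(k + 3)*(k)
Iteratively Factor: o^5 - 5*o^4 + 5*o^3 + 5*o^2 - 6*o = (o + 1)*(o^4 - 6*o^3 + 11*o^2 - 6*o) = (o - 3)*(o + 1)*(o^3 - 3*o^2 + 2*o) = (o - 3)*(o - 1)*(o + 1)*(o^2 - 2*o) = (o - 3)*(o - 2)*(o - 1)*(o + 1)*(o)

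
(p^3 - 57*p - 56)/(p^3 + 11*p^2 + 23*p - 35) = (p^2 - 7*p - 8)/(p^2 + 4*p - 5)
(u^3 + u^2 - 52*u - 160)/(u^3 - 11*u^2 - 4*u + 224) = (u + 5)/(u - 7)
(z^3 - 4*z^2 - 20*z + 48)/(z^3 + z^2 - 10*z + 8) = (z - 6)/(z - 1)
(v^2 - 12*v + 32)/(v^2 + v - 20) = (v - 8)/(v + 5)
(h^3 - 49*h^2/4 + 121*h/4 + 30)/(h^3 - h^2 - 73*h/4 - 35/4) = (4*h^2 - 29*h - 24)/(4*h^2 + 16*h + 7)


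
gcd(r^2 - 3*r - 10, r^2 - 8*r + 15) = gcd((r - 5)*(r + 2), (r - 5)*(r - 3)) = r - 5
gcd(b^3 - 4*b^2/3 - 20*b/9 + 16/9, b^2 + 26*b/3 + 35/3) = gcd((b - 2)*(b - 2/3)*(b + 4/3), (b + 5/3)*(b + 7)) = 1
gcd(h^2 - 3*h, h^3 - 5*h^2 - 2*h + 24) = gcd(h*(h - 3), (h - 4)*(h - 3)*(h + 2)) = h - 3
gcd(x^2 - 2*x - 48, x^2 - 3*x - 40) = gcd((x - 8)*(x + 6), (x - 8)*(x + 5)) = x - 8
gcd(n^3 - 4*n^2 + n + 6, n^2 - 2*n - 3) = n^2 - 2*n - 3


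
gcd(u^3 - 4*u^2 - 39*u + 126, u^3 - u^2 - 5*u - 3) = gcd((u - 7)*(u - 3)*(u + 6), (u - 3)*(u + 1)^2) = u - 3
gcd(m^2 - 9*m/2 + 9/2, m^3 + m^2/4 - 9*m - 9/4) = m - 3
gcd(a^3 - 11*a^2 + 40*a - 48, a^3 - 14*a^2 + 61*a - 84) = a^2 - 7*a + 12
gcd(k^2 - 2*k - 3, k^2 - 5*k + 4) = 1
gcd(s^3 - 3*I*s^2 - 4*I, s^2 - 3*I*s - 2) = s - 2*I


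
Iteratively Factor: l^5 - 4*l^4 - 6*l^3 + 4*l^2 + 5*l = (l - 1)*(l^4 - 3*l^3 - 9*l^2 - 5*l) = (l - 1)*(l + 1)*(l^3 - 4*l^2 - 5*l) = (l - 1)*(l + 1)^2*(l^2 - 5*l) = l*(l - 1)*(l + 1)^2*(l - 5)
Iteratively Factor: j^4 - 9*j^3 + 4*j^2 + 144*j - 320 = (j + 4)*(j^3 - 13*j^2 + 56*j - 80) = (j - 5)*(j + 4)*(j^2 - 8*j + 16) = (j - 5)*(j - 4)*(j + 4)*(j - 4)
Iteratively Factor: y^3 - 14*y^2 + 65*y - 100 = (y - 5)*(y^2 - 9*y + 20) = (y - 5)*(y - 4)*(y - 5)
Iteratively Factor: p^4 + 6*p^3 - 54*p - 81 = (p + 3)*(p^3 + 3*p^2 - 9*p - 27) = (p + 3)^2*(p^2 - 9) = (p + 3)^3*(p - 3)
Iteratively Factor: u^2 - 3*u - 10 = (u + 2)*(u - 5)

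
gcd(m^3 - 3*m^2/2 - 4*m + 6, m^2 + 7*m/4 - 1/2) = m + 2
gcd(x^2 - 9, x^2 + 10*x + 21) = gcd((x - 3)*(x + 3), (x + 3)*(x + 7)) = x + 3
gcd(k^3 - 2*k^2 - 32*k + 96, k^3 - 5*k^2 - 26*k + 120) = k - 4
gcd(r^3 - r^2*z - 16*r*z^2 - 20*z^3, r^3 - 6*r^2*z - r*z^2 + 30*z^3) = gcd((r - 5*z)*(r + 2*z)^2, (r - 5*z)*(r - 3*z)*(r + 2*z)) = -r^2 + 3*r*z + 10*z^2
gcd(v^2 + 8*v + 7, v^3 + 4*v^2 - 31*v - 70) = v + 7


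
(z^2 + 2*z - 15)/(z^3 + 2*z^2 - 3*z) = (z^2 + 2*z - 15)/(z*(z^2 + 2*z - 3))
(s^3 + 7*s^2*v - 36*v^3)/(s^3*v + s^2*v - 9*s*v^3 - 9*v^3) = (s^2 + 4*s*v - 12*v^2)/(v*(s^2 - 3*s*v + s - 3*v))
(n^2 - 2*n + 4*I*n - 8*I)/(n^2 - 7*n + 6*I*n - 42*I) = (n^2 + n*(-2 + 4*I) - 8*I)/(n^2 + n*(-7 + 6*I) - 42*I)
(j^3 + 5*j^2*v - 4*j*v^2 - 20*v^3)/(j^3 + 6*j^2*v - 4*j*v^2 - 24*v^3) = (j + 5*v)/(j + 6*v)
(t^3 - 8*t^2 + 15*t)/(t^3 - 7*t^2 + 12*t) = (t - 5)/(t - 4)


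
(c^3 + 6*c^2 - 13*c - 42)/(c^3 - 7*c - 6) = (c + 7)/(c + 1)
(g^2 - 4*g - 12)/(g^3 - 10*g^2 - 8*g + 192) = (g + 2)/(g^2 - 4*g - 32)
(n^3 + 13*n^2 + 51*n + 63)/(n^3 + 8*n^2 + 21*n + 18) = (n + 7)/(n + 2)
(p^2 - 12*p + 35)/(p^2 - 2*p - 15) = (p - 7)/(p + 3)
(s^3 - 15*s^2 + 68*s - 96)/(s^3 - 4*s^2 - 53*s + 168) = (s - 4)/(s + 7)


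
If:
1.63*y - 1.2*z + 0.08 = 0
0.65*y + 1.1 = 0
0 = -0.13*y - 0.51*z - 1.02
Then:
No Solution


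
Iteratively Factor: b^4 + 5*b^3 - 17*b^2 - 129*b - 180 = (b + 3)*(b^3 + 2*b^2 - 23*b - 60) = (b + 3)*(b + 4)*(b^2 - 2*b - 15) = (b - 5)*(b + 3)*(b + 4)*(b + 3)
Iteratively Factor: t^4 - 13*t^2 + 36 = (t + 3)*(t^3 - 3*t^2 - 4*t + 12) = (t + 2)*(t + 3)*(t^2 - 5*t + 6) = (t - 3)*(t + 2)*(t + 3)*(t - 2)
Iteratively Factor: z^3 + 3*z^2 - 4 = (z + 2)*(z^2 + z - 2) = (z - 1)*(z + 2)*(z + 2)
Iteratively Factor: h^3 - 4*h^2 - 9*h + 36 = (h - 3)*(h^2 - h - 12) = (h - 3)*(h + 3)*(h - 4)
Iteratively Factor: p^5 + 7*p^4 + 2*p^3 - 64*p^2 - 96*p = (p + 4)*(p^4 + 3*p^3 - 10*p^2 - 24*p) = (p + 4)^2*(p^3 - p^2 - 6*p) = (p + 2)*(p + 4)^2*(p^2 - 3*p) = p*(p + 2)*(p + 4)^2*(p - 3)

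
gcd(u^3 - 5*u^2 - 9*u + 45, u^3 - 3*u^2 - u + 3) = u - 3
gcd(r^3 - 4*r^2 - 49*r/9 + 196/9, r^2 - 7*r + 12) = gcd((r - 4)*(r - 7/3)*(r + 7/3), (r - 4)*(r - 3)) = r - 4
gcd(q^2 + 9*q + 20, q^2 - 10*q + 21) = 1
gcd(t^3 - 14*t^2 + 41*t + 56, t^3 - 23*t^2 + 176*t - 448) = t^2 - 15*t + 56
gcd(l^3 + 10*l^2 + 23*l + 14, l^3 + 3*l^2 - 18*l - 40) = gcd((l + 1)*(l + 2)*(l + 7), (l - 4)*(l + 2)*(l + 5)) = l + 2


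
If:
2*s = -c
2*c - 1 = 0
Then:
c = 1/2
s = -1/4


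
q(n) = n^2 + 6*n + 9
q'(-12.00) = -18.00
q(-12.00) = 81.00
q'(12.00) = 30.00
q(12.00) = 225.00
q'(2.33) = 10.66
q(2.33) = 28.41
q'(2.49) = 10.98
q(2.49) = 30.14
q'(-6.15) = -6.30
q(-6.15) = 9.92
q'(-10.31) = -14.62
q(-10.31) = 53.44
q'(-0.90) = 4.20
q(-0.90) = 4.41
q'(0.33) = 6.66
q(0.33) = 11.09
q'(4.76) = 15.52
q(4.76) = 60.22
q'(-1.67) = 2.66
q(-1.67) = 1.77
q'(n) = 2*n + 6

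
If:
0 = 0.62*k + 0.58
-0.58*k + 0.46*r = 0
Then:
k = -0.94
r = -1.18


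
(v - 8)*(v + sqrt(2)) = v^2 - 8*v + sqrt(2)*v - 8*sqrt(2)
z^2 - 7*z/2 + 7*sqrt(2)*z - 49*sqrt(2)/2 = (z - 7/2)*(z + 7*sqrt(2))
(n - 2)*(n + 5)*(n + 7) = n^3 + 10*n^2 + 11*n - 70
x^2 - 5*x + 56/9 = (x - 8/3)*(x - 7/3)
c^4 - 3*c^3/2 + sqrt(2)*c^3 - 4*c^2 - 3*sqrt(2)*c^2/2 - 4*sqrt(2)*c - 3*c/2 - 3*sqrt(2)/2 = (c - 3)*(c + 1/2)*(c + 1)*(c + sqrt(2))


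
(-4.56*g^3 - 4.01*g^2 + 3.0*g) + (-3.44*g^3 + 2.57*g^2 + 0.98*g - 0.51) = -8.0*g^3 - 1.44*g^2 + 3.98*g - 0.51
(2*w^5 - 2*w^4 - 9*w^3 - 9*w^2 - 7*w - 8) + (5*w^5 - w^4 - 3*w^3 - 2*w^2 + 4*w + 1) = 7*w^5 - 3*w^4 - 12*w^3 - 11*w^2 - 3*w - 7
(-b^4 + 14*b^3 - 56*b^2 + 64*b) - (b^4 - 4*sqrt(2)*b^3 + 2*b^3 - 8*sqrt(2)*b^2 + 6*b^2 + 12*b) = -2*b^4 + 4*sqrt(2)*b^3 + 12*b^3 - 62*b^2 + 8*sqrt(2)*b^2 + 52*b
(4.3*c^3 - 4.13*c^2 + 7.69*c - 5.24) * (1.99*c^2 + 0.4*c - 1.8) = 8.557*c^5 - 6.4987*c^4 + 5.9111*c^3 + 0.0824000000000016*c^2 - 15.938*c + 9.432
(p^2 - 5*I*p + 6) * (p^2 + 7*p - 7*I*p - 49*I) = p^4 + 7*p^3 - 12*I*p^3 - 29*p^2 - 84*I*p^2 - 203*p - 42*I*p - 294*I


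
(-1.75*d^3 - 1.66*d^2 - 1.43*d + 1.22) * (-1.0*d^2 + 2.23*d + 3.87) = 1.75*d^5 - 2.2425*d^4 - 9.0443*d^3 - 10.8331*d^2 - 2.8135*d + 4.7214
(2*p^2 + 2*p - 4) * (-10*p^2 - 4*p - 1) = -20*p^4 - 28*p^3 + 30*p^2 + 14*p + 4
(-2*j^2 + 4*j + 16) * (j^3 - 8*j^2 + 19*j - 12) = -2*j^5 + 20*j^4 - 54*j^3 - 28*j^2 + 256*j - 192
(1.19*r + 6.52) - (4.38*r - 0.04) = 6.56 - 3.19*r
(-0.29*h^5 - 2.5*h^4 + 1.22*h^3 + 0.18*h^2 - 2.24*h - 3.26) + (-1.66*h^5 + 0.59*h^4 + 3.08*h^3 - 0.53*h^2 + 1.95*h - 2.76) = -1.95*h^5 - 1.91*h^4 + 4.3*h^3 - 0.35*h^2 - 0.29*h - 6.02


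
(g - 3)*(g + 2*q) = g^2 + 2*g*q - 3*g - 6*q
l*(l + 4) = l^2 + 4*l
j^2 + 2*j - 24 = (j - 4)*(j + 6)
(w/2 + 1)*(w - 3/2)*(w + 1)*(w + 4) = w^4/2 + 11*w^3/4 + 7*w^2/4 - 13*w/2 - 6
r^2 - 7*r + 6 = (r - 6)*(r - 1)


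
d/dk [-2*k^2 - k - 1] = -4*k - 1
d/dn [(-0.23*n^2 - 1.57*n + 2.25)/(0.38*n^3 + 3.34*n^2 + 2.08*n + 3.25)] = (0.0874*n^4 + 1.1932*n^3 + 2.2004*n^2 - 16.525*n - 9.7825)/(0.1444*n^6 + 2.5384*n^5 + 12.7364*n^4 + 16.3644*n^3 + 26.0364*n^2 + 13.52*n + 10.5625)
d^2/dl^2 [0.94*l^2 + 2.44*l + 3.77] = 1.88000000000000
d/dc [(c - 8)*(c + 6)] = 2*c - 2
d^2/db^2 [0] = 0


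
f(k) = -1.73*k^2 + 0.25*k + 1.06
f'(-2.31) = 8.24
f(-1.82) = -5.13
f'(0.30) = -0.79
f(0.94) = -0.23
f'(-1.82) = 6.55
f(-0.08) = 1.03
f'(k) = 0.25 - 3.46*k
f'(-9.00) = 31.39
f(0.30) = 0.98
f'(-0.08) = 0.53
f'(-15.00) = 52.15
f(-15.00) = -391.94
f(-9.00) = -141.32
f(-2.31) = -8.75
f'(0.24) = -0.58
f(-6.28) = -68.74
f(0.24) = 1.02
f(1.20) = -1.13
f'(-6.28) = 21.98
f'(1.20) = -3.90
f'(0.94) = -3.00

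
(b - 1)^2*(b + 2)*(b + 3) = b^4 + 3*b^3 - 3*b^2 - 7*b + 6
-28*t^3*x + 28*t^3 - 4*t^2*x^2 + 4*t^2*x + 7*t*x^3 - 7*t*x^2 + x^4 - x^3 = (-2*t + x)*(2*t + x)*(7*t + x)*(x - 1)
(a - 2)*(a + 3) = a^2 + a - 6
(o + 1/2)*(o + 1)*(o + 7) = o^3 + 17*o^2/2 + 11*o + 7/2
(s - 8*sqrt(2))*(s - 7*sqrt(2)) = s^2 - 15*sqrt(2)*s + 112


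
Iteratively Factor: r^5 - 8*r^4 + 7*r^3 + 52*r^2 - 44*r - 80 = (r + 2)*(r^4 - 10*r^3 + 27*r^2 - 2*r - 40) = (r - 2)*(r + 2)*(r^3 - 8*r^2 + 11*r + 20) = (r - 2)*(r + 1)*(r + 2)*(r^2 - 9*r + 20) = (r - 4)*(r - 2)*(r + 1)*(r + 2)*(r - 5)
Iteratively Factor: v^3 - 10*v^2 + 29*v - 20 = (v - 4)*(v^2 - 6*v + 5) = (v - 5)*(v - 4)*(v - 1)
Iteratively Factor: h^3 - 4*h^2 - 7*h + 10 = (h - 1)*(h^2 - 3*h - 10) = (h - 5)*(h - 1)*(h + 2)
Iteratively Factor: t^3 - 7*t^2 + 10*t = (t - 2)*(t^2 - 5*t) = t*(t - 2)*(t - 5)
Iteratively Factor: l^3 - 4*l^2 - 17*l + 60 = (l - 3)*(l^2 - l - 20) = (l - 5)*(l - 3)*(l + 4)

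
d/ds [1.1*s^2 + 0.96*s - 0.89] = 2.2*s + 0.96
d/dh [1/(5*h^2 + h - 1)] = (-10*h - 1)/(5*h^2 + h - 1)^2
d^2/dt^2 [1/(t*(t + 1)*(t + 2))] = 2*(6*t^4 + 24*t^3 + 33*t^2 + 18*t + 4)/(t^3*(t^6 + 9*t^5 + 33*t^4 + 63*t^3 + 66*t^2 + 36*t + 8))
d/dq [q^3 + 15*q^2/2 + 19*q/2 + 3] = 3*q^2 + 15*q + 19/2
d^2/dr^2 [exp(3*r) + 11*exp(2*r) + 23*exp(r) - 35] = (9*exp(2*r) + 44*exp(r) + 23)*exp(r)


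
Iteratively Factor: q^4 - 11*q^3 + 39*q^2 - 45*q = (q)*(q^3 - 11*q^2 + 39*q - 45) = q*(q - 5)*(q^2 - 6*q + 9) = q*(q - 5)*(q - 3)*(q - 3)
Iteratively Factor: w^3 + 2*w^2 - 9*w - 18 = (w + 3)*(w^2 - w - 6) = (w - 3)*(w + 3)*(w + 2)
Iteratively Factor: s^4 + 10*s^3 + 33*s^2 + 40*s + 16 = (s + 1)*(s^3 + 9*s^2 + 24*s + 16) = (s + 1)^2*(s^2 + 8*s + 16) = (s + 1)^2*(s + 4)*(s + 4)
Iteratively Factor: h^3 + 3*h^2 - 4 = (h + 2)*(h^2 + h - 2) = (h + 2)^2*(h - 1)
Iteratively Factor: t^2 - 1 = (t + 1)*(t - 1)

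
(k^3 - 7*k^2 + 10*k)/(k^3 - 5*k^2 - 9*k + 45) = k*(k - 2)/(k^2 - 9)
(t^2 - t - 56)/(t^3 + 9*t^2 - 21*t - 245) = (t - 8)/(t^2 + 2*t - 35)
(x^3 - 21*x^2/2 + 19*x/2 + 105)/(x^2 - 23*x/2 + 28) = (2*x^3 - 21*x^2 + 19*x + 210)/(2*x^2 - 23*x + 56)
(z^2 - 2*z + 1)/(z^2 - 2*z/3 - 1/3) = 3*(z - 1)/(3*z + 1)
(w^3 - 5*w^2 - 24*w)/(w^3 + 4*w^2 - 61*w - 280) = w*(w + 3)/(w^2 + 12*w + 35)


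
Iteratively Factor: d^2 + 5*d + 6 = (d + 2)*(d + 3)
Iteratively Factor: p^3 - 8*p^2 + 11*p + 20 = (p - 4)*(p^2 - 4*p - 5) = (p - 5)*(p - 4)*(p + 1)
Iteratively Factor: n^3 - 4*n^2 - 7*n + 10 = (n + 2)*(n^2 - 6*n + 5) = (n - 5)*(n + 2)*(n - 1)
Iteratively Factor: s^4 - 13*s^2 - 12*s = (s + 1)*(s^3 - s^2 - 12*s) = s*(s + 1)*(s^2 - s - 12) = s*(s - 4)*(s + 1)*(s + 3)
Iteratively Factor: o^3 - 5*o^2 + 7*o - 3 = (o - 1)*(o^2 - 4*o + 3) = (o - 1)^2*(o - 3)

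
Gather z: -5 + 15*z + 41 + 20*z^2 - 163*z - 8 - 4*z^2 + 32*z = 16*z^2 - 116*z + 28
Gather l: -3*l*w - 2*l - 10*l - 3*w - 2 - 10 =l*(-3*w - 12) - 3*w - 12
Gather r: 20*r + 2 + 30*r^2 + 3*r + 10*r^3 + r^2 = 10*r^3 + 31*r^2 + 23*r + 2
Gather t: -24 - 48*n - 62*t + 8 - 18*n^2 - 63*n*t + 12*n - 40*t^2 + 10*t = -18*n^2 - 36*n - 40*t^2 + t*(-63*n - 52) - 16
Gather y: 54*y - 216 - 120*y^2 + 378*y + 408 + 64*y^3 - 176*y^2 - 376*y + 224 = 64*y^3 - 296*y^2 + 56*y + 416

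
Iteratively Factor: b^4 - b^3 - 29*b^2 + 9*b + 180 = (b - 5)*(b^3 + 4*b^2 - 9*b - 36) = (b - 5)*(b + 3)*(b^2 + b - 12) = (b - 5)*(b + 3)*(b + 4)*(b - 3)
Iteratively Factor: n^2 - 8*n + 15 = (n - 3)*(n - 5)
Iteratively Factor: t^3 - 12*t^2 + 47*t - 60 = (t - 4)*(t^2 - 8*t + 15) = (t - 4)*(t - 3)*(t - 5)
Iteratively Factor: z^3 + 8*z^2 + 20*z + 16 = (z + 4)*(z^2 + 4*z + 4) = (z + 2)*(z + 4)*(z + 2)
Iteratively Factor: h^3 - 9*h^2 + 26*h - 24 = (h - 4)*(h^2 - 5*h + 6) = (h - 4)*(h - 2)*(h - 3)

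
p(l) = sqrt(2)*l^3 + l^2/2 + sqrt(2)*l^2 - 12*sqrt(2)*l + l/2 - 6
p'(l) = 3*sqrt(2)*l^2 + l + 2*sqrt(2)*l - 12*sqrt(2) + 1/2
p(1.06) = -19.62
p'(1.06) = -7.65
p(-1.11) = 12.71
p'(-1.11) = -15.49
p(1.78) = -21.28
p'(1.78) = 3.79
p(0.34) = -11.32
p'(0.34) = -14.68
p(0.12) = -7.95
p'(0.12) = -15.95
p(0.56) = -14.37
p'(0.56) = -13.00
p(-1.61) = 19.58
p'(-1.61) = -11.64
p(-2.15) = 24.21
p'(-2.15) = -5.09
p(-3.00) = 22.46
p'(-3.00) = 10.23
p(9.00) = 1031.78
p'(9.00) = 361.64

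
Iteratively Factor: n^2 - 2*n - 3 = (n - 3)*(n + 1)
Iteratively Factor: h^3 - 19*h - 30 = (h + 2)*(h^2 - 2*h - 15) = (h - 5)*(h + 2)*(h + 3)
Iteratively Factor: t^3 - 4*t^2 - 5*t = (t + 1)*(t^2 - 5*t) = (t - 5)*(t + 1)*(t)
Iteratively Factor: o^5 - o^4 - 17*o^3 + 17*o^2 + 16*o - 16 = (o - 1)*(o^4 - 17*o^2 + 16) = (o - 1)^2*(o^3 + o^2 - 16*o - 16) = (o - 1)^2*(o + 4)*(o^2 - 3*o - 4) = (o - 4)*(o - 1)^2*(o + 4)*(o + 1)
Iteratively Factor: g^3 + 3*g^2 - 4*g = (g + 4)*(g^2 - g) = g*(g + 4)*(g - 1)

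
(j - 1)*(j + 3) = j^2 + 2*j - 3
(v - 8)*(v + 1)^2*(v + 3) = v^4 - 3*v^3 - 33*v^2 - 53*v - 24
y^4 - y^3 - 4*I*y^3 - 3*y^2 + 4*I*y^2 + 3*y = y*(y - 1)*(y - 3*I)*(y - I)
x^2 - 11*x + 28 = (x - 7)*(x - 4)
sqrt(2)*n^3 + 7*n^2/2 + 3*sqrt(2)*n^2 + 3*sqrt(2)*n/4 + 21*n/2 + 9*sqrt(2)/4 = (n + 3)*(n + 3*sqrt(2)/2)*(sqrt(2)*n + 1/2)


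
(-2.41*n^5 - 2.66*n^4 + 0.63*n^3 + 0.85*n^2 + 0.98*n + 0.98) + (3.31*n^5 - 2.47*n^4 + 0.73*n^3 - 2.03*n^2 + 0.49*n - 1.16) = 0.9*n^5 - 5.13*n^4 + 1.36*n^3 - 1.18*n^2 + 1.47*n - 0.18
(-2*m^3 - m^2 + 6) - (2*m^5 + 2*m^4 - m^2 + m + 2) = -2*m^5 - 2*m^4 - 2*m^3 - m + 4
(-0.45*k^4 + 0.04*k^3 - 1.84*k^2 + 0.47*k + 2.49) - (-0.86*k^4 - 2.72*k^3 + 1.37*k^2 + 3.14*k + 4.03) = 0.41*k^4 + 2.76*k^3 - 3.21*k^2 - 2.67*k - 1.54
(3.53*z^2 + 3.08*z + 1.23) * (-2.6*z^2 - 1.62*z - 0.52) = -9.178*z^4 - 13.7266*z^3 - 10.0232*z^2 - 3.5942*z - 0.6396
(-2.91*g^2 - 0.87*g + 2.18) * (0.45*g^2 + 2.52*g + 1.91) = -1.3095*g^4 - 7.7247*g^3 - 6.7695*g^2 + 3.8319*g + 4.1638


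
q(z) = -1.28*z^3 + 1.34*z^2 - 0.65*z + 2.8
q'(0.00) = -0.65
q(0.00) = 2.80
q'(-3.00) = -43.25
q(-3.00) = 51.37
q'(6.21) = -132.09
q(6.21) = -256.10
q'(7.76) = -211.09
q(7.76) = -519.68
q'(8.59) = -260.98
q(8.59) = -715.22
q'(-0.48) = -2.82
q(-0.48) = 3.56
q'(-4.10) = -76.19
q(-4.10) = 116.21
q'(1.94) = -9.90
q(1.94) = -2.76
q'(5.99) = -122.38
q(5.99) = -228.11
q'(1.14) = -2.59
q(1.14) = 1.90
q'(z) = -3.84*z^2 + 2.68*z - 0.65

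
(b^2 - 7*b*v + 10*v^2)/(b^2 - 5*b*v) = (b - 2*v)/b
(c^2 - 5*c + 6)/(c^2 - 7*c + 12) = (c - 2)/(c - 4)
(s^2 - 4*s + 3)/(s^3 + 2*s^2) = (s^2 - 4*s + 3)/(s^2*(s + 2))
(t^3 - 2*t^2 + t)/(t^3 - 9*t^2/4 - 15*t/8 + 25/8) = 8*t*(t - 1)/(8*t^2 - 10*t - 25)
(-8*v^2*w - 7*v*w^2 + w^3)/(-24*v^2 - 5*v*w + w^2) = w*(v + w)/(3*v + w)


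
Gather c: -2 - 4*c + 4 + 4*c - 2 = 0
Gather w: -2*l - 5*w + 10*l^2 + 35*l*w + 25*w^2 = 10*l^2 - 2*l + 25*w^2 + w*(35*l - 5)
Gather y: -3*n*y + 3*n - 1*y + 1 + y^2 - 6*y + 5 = 3*n + y^2 + y*(-3*n - 7) + 6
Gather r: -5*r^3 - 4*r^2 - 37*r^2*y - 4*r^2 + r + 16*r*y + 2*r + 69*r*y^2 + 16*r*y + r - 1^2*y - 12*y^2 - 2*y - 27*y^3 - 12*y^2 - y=-5*r^3 + r^2*(-37*y - 8) + r*(69*y^2 + 32*y + 4) - 27*y^3 - 24*y^2 - 4*y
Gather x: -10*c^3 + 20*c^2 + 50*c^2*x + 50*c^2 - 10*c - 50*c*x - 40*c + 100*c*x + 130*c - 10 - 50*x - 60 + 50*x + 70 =-10*c^3 + 70*c^2 + 80*c + x*(50*c^2 + 50*c)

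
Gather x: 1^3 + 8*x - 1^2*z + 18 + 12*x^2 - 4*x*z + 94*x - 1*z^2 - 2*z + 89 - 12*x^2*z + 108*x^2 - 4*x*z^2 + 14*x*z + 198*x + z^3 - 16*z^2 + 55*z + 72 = x^2*(120 - 12*z) + x*(-4*z^2 + 10*z + 300) + z^3 - 17*z^2 + 52*z + 180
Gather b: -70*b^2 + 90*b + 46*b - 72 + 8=-70*b^2 + 136*b - 64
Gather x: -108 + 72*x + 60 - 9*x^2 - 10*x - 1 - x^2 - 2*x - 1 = -10*x^2 + 60*x - 50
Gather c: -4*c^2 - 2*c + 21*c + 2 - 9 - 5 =-4*c^2 + 19*c - 12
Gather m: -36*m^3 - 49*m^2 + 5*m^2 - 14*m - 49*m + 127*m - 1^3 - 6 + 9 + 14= -36*m^3 - 44*m^2 + 64*m + 16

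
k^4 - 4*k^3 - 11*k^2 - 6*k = k*(k - 6)*(k + 1)^2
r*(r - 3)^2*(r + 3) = r^4 - 3*r^3 - 9*r^2 + 27*r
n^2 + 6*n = n*(n + 6)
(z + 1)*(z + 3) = z^2 + 4*z + 3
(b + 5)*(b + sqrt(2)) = b^2 + sqrt(2)*b + 5*b + 5*sqrt(2)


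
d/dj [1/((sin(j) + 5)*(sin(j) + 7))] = -2*(sin(j) + 6)*cos(j)/((sin(j) + 5)^2*(sin(j) + 7)^2)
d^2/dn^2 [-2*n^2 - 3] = -4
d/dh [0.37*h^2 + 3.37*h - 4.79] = 0.74*h + 3.37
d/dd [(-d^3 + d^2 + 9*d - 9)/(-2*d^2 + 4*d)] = (d^4 - 4*d^3 + 11*d^2 - 18*d + 18)/(2*d^2*(d^2 - 4*d + 4))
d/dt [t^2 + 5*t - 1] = 2*t + 5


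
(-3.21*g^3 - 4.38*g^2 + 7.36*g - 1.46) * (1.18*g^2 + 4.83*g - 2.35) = -3.7878*g^5 - 20.6727*g^4 - 4.9271*g^3 + 44.119*g^2 - 24.3478*g + 3.431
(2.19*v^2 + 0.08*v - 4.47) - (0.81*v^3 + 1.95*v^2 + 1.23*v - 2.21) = -0.81*v^3 + 0.24*v^2 - 1.15*v - 2.26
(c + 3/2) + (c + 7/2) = 2*c + 5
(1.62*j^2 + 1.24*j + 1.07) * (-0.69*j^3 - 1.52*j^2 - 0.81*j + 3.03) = -1.1178*j^5 - 3.318*j^4 - 3.9353*j^3 + 2.2778*j^2 + 2.8905*j + 3.2421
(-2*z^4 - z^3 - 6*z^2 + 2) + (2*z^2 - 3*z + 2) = -2*z^4 - z^3 - 4*z^2 - 3*z + 4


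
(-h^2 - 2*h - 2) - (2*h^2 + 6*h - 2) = -3*h^2 - 8*h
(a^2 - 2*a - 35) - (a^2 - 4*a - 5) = 2*a - 30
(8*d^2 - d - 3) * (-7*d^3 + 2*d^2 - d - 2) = -56*d^5 + 23*d^4 + 11*d^3 - 21*d^2 + 5*d + 6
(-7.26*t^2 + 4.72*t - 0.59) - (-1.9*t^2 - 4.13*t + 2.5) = -5.36*t^2 + 8.85*t - 3.09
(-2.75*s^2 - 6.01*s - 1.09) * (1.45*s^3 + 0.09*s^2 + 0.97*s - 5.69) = -3.9875*s^5 - 8.962*s^4 - 4.7889*s^3 + 9.7197*s^2 + 33.1396*s + 6.2021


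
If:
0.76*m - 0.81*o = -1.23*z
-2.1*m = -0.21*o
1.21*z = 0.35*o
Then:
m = 0.00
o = 0.00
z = 0.00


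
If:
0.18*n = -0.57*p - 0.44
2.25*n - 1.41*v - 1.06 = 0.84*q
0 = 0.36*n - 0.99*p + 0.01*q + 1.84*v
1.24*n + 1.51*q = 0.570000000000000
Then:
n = 0.23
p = -0.84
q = 0.19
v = -0.50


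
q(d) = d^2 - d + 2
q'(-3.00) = -7.00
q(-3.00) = 14.00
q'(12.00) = 23.00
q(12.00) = 134.00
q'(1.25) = 1.50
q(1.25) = 2.31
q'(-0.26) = -1.52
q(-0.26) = 2.33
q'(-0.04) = -1.08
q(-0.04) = 2.04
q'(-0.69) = -2.38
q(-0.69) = 3.17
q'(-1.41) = -3.82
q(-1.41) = 5.40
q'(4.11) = 7.22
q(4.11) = 14.78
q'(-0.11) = -1.22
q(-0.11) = 2.12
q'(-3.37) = -7.74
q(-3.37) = 16.73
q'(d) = 2*d - 1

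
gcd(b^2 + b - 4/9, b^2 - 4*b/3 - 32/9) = b + 4/3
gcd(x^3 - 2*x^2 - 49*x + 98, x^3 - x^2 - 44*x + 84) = x^2 + 5*x - 14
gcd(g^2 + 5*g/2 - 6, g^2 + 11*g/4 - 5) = g + 4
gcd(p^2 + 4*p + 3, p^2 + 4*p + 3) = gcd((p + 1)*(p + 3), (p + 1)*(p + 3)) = p^2 + 4*p + 3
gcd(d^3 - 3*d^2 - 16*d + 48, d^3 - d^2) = 1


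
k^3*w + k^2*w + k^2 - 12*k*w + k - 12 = (k - 3)*(k + 4)*(k*w + 1)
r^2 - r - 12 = (r - 4)*(r + 3)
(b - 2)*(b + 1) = b^2 - b - 2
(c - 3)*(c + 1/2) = c^2 - 5*c/2 - 3/2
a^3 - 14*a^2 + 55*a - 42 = (a - 7)*(a - 6)*(a - 1)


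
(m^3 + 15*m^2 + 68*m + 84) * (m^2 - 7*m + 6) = m^5 + 8*m^4 - 31*m^3 - 302*m^2 - 180*m + 504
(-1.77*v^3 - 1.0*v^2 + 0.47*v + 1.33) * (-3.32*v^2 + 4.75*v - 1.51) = 5.8764*v^5 - 5.0875*v^4 - 3.6377*v^3 - 0.673100000000001*v^2 + 5.6078*v - 2.0083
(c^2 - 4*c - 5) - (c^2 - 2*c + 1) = -2*c - 6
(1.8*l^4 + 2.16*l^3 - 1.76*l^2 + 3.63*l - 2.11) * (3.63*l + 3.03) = 6.534*l^5 + 13.2948*l^4 + 0.156000000000001*l^3 + 7.8441*l^2 + 3.3396*l - 6.3933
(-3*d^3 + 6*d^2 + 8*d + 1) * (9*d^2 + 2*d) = -27*d^5 + 48*d^4 + 84*d^3 + 25*d^2 + 2*d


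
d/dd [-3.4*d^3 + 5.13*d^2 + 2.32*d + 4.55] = -10.2*d^2 + 10.26*d + 2.32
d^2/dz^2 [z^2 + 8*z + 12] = 2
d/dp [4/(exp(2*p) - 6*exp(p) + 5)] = 8*(3 - exp(p))*exp(p)/(exp(2*p) - 6*exp(p) + 5)^2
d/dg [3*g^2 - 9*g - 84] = 6*g - 9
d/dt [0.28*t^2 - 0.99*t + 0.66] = 0.56*t - 0.99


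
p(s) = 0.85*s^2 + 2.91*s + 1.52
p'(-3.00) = -2.19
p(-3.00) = 0.44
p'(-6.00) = -7.29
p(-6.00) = 14.66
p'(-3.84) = -3.62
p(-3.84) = 2.88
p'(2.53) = 7.21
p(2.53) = 14.32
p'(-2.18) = -0.80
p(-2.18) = -0.78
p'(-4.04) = -3.96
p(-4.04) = 3.64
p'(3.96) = 9.64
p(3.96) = 26.37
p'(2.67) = 7.45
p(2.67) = 15.35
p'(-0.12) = 2.71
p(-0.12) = 1.18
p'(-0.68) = 1.75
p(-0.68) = -0.07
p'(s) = 1.7*s + 2.91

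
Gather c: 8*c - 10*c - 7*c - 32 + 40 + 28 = 36 - 9*c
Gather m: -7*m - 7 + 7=-7*m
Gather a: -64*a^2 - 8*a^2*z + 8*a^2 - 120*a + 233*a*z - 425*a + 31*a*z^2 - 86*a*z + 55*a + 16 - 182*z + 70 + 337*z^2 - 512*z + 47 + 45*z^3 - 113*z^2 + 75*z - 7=a^2*(-8*z - 56) + a*(31*z^2 + 147*z - 490) + 45*z^3 + 224*z^2 - 619*z + 126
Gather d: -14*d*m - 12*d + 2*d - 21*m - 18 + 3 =d*(-14*m - 10) - 21*m - 15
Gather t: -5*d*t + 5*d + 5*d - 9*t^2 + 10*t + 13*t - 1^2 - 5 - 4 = 10*d - 9*t^2 + t*(23 - 5*d) - 10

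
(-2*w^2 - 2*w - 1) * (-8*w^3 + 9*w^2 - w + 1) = 16*w^5 - 2*w^4 - 8*w^3 - 9*w^2 - w - 1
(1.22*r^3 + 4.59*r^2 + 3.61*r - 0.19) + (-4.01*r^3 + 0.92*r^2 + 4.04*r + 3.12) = -2.79*r^3 + 5.51*r^2 + 7.65*r + 2.93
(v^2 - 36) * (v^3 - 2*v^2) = v^5 - 2*v^4 - 36*v^3 + 72*v^2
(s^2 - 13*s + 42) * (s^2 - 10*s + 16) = s^4 - 23*s^3 + 188*s^2 - 628*s + 672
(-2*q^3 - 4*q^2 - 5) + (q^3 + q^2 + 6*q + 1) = -q^3 - 3*q^2 + 6*q - 4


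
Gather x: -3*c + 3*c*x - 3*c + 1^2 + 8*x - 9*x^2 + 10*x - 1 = -6*c - 9*x^2 + x*(3*c + 18)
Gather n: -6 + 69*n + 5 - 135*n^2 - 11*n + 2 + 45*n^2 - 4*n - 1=-90*n^2 + 54*n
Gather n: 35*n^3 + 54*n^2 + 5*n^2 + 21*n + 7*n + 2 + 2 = 35*n^3 + 59*n^2 + 28*n + 4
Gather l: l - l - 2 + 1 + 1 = 0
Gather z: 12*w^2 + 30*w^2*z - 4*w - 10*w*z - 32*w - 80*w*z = 12*w^2 - 36*w + z*(30*w^2 - 90*w)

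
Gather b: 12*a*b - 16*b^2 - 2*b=-16*b^2 + b*(12*a - 2)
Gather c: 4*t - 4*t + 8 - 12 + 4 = 0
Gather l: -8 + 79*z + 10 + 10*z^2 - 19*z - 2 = 10*z^2 + 60*z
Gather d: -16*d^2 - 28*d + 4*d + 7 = -16*d^2 - 24*d + 7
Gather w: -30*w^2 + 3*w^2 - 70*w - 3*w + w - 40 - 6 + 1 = -27*w^2 - 72*w - 45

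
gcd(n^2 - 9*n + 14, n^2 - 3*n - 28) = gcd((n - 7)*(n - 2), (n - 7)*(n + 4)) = n - 7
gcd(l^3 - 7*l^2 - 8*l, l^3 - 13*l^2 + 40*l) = l^2 - 8*l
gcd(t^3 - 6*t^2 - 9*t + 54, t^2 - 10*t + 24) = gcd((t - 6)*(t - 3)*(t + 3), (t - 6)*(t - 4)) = t - 6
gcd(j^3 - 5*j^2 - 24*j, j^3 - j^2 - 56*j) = j^2 - 8*j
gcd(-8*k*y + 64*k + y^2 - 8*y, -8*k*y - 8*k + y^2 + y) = -8*k + y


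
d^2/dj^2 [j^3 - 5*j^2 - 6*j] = 6*j - 10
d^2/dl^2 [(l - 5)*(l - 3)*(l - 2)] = 6*l - 20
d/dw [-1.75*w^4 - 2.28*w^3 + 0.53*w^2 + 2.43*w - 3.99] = -7.0*w^3 - 6.84*w^2 + 1.06*w + 2.43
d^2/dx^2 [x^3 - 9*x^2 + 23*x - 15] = 6*x - 18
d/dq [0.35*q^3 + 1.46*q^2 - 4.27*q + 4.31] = 1.05*q^2 + 2.92*q - 4.27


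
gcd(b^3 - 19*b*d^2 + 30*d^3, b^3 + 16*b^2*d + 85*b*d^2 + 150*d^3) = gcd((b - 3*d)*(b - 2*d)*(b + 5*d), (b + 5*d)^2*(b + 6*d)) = b + 5*d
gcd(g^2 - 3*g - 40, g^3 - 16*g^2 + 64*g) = g - 8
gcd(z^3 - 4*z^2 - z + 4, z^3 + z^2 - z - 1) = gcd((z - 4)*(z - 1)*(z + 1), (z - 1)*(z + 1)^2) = z^2 - 1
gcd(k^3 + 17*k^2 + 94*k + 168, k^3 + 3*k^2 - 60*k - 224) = k^2 + 11*k + 28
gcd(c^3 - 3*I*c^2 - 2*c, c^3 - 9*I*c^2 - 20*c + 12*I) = c^2 - 3*I*c - 2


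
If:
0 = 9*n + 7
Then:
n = -7/9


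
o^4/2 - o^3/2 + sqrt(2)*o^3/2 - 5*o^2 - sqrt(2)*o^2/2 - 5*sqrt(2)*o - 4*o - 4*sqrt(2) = (o/2 + 1)*(o - 4)*(o + 1)*(o + sqrt(2))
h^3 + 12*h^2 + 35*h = h*(h + 5)*(h + 7)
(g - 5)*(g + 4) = g^2 - g - 20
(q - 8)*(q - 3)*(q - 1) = q^3 - 12*q^2 + 35*q - 24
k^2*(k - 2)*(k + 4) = k^4 + 2*k^3 - 8*k^2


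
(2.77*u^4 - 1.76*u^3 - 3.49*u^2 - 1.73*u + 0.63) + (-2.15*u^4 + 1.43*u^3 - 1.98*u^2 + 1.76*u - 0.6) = 0.62*u^4 - 0.33*u^3 - 5.47*u^2 + 0.03*u + 0.03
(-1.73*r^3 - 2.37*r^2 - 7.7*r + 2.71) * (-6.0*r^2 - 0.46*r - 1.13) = 10.38*r^5 + 15.0158*r^4 + 49.2451*r^3 - 10.0399*r^2 + 7.4544*r - 3.0623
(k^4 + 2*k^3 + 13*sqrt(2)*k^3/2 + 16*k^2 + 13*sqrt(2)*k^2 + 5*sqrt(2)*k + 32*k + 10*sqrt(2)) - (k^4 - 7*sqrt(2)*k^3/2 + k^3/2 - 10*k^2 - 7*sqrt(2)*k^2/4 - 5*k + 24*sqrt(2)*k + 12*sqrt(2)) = 3*k^3/2 + 10*sqrt(2)*k^3 + 59*sqrt(2)*k^2/4 + 26*k^2 - 19*sqrt(2)*k + 37*k - 2*sqrt(2)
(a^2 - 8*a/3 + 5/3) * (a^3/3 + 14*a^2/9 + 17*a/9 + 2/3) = a^5/3 + 2*a^4/3 - 46*a^3/27 - 16*a^2/9 + 37*a/27 + 10/9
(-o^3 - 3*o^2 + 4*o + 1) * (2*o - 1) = -2*o^4 - 5*o^3 + 11*o^2 - 2*o - 1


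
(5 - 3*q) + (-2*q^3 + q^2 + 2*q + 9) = -2*q^3 + q^2 - q + 14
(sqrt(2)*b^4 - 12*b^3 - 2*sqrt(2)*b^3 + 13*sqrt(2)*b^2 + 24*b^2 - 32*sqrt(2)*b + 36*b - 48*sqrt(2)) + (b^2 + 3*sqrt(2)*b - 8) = sqrt(2)*b^4 - 12*b^3 - 2*sqrt(2)*b^3 + 13*sqrt(2)*b^2 + 25*b^2 - 29*sqrt(2)*b + 36*b - 48*sqrt(2) - 8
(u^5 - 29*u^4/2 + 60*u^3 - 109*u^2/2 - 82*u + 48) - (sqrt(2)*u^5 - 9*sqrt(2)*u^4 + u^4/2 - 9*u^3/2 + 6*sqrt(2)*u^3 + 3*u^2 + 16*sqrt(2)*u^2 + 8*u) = -sqrt(2)*u^5 + u^5 - 15*u^4 + 9*sqrt(2)*u^4 - 6*sqrt(2)*u^3 + 129*u^3/2 - 115*u^2/2 - 16*sqrt(2)*u^2 - 90*u + 48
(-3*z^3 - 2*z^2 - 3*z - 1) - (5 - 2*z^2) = -3*z^3 - 3*z - 6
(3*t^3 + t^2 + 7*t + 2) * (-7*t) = -21*t^4 - 7*t^3 - 49*t^2 - 14*t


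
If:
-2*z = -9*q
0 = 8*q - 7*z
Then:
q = 0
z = 0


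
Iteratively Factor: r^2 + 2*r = (r)*(r + 2)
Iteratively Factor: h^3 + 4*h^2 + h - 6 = (h - 1)*(h^2 + 5*h + 6) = (h - 1)*(h + 3)*(h + 2)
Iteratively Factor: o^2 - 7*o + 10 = (o - 2)*(o - 5)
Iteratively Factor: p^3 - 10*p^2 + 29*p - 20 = (p - 4)*(p^2 - 6*p + 5) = (p - 4)*(p - 1)*(p - 5)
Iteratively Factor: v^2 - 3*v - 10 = (v - 5)*(v + 2)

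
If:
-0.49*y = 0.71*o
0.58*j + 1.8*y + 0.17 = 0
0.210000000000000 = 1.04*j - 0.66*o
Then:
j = 0.28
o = 0.13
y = -0.19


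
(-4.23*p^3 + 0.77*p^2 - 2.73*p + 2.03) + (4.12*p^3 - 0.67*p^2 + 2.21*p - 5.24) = -0.11*p^3 + 0.1*p^2 - 0.52*p - 3.21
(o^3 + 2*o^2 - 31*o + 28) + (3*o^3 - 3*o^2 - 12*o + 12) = 4*o^3 - o^2 - 43*o + 40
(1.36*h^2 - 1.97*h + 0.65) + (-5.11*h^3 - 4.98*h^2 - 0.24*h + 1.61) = -5.11*h^3 - 3.62*h^2 - 2.21*h + 2.26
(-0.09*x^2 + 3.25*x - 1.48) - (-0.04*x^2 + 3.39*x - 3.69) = -0.05*x^2 - 0.14*x + 2.21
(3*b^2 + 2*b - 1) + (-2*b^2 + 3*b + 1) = b^2 + 5*b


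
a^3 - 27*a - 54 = (a - 6)*(a + 3)^2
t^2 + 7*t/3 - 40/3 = (t - 8/3)*(t + 5)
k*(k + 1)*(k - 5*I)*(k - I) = k^4 + k^3 - 6*I*k^3 - 5*k^2 - 6*I*k^2 - 5*k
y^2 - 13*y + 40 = (y - 8)*(y - 5)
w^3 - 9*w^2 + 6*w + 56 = (w - 7)*(w - 4)*(w + 2)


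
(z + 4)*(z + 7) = z^2 + 11*z + 28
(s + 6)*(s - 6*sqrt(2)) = s^2 - 6*sqrt(2)*s + 6*s - 36*sqrt(2)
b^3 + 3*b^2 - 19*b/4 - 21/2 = (b - 2)*(b + 3/2)*(b + 7/2)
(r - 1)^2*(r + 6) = r^3 + 4*r^2 - 11*r + 6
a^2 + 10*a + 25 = (a + 5)^2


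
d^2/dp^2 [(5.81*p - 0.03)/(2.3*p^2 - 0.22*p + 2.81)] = ((2.6944 - 80.178*p)*(2.3*p^2 - 0.22*p + 2.81) + (4.6*p - 0.22)*(5.81*p - 0.03)*(9.2*p - 0.44))/(2.3*p^2 - 0.22*p + 2.81)^3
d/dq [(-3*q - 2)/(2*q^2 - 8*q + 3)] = (6*q^2 + 8*q - 25)/(4*q^4 - 32*q^3 + 76*q^2 - 48*q + 9)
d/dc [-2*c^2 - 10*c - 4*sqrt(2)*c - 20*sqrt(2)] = -4*c - 10 - 4*sqrt(2)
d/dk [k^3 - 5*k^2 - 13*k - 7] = 3*k^2 - 10*k - 13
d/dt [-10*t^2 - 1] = -20*t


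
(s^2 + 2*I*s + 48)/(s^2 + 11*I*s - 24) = (s - 6*I)/(s + 3*I)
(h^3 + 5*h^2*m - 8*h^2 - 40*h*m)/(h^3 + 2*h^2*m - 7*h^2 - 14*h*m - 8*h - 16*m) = h*(h + 5*m)/(h^2 + 2*h*m + h + 2*m)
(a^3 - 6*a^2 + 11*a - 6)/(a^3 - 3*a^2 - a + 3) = (a - 2)/(a + 1)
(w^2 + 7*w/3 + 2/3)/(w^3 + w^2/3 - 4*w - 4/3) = 1/(w - 2)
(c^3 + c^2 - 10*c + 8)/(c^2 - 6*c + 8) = (c^2 + 3*c - 4)/(c - 4)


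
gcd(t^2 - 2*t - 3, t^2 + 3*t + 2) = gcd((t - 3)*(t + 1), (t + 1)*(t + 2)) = t + 1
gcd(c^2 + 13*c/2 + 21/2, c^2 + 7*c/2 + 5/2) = 1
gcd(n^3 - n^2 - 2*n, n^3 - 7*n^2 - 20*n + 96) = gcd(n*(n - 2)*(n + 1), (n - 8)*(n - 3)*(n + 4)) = 1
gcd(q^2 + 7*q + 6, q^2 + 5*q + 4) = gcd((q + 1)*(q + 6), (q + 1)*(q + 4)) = q + 1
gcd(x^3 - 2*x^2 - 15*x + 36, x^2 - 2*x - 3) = x - 3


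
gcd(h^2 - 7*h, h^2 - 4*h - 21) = h - 7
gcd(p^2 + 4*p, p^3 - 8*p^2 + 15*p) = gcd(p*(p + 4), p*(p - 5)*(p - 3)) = p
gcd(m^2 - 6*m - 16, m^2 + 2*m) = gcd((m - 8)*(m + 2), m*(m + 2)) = m + 2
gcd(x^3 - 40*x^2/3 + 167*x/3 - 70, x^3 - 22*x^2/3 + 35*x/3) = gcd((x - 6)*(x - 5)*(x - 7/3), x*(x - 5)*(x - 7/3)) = x^2 - 22*x/3 + 35/3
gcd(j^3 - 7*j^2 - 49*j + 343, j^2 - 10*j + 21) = j - 7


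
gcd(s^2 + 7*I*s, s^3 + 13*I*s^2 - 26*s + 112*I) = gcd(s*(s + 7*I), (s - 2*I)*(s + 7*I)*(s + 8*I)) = s + 7*I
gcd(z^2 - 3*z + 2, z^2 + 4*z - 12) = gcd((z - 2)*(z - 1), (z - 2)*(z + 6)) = z - 2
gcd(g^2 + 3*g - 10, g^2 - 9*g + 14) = g - 2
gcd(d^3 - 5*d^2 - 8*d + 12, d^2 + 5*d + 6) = d + 2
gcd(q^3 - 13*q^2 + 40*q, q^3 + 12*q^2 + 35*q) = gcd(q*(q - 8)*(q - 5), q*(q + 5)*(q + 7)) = q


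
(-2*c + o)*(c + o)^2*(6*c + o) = -12*c^4 - 20*c^3*o - 3*c^2*o^2 + 6*c*o^3 + o^4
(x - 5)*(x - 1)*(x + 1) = x^3 - 5*x^2 - x + 5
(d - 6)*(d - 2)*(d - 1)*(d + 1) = d^4 - 8*d^3 + 11*d^2 + 8*d - 12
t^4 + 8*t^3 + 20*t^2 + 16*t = t*(t + 2)^2*(t + 4)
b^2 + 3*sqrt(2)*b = b*(b + 3*sqrt(2))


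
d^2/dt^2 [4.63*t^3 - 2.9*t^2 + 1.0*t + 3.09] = 27.78*t - 5.8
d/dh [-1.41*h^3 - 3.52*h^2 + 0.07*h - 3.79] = -4.23*h^2 - 7.04*h + 0.07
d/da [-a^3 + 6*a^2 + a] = -3*a^2 + 12*a + 1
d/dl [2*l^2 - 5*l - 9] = 4*l - 5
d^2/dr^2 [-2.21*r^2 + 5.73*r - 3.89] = -4.42000000000000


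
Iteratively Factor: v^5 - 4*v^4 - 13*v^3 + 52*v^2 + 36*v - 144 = (v - 3)*(v^4 - v^3 - 16*v^2 + 4*v + 48) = (v - 4)*(v - 3)*(v^3 + 3*v^2 - 4*v - 12) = (v - 4)*(v - 3)*(v - 2)*(v^2 + 5*v + 6) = (v - 4)*(v - 3)*(v - 2)*(v + 3)*(v + 2)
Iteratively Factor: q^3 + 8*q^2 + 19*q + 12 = (q + 1)*(q^2 + 7*q + 12) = (q + 1)*(q + 4)*(q + 3)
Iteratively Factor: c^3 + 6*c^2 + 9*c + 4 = (c + 4)*(c^2 + 2*c + 1) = (c + 1)*(c + 4)*(c + 1)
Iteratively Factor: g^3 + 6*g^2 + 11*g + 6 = (g + 2)*(g^2 + 4*g + 3) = (g + 1)*(g + 2)*(g + 3)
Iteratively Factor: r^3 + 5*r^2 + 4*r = (r + 4)*(r^2 + r) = (r + 1)*(r + 4)*(r)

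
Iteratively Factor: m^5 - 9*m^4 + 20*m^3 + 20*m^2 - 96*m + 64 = (m + 2)*(m^4 - 11*m^3 + 42*m^2 - 64*m + 32) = (m - 1)*(m + 2)*(m^3 - 10*m^2 + 32*m - 32) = (m - 4)*(m - 1)*(m + 2)*(m^2 - 6*m + 8) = (m - 4)*(m - 2)*(m - 1)*(m + 2)*(m - 4)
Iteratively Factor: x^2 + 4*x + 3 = (x + 3)*(x + 1)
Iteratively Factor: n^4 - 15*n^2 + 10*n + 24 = (n + 1)*(n^3 - n^2 - 14*n + 24) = (n + 1)*(n + 4)*(n^2 - 5*n + 6) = (n - 2)*(n + 1)*(n + 4)*(n - 3)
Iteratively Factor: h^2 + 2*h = (h)*(h + 2)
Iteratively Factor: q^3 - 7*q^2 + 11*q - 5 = (q - 1)*(q^2 - 6*q + 5) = (q - 5)*(q - 1)*(q - 1)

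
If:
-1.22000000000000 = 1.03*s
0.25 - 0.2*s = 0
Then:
No Solution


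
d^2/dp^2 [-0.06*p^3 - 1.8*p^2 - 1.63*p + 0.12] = -0.36*p - 3.6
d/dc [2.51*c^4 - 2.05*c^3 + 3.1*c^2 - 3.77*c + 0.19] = 10.04*c^3 - 6.15*c^2 + 6.2*c - 3.77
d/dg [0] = 0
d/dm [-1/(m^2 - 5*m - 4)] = (2*m - 5)/(-m^2 + 5*m + 4)^2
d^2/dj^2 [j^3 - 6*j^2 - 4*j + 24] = 6*j - 12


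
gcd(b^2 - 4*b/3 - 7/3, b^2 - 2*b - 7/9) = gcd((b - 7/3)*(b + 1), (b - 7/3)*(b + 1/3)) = b - 7/3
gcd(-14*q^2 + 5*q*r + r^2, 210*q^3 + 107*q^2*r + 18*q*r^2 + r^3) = 7*q + r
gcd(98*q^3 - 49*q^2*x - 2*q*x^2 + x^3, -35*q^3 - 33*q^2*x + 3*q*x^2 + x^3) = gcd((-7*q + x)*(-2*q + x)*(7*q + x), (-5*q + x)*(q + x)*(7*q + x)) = 7*q + x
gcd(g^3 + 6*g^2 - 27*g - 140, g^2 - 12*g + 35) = g - 5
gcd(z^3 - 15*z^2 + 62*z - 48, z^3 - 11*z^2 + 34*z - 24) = z^2 - 7*z + 6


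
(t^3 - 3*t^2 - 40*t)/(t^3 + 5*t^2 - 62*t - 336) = t*(t + 5)/(t^2 + 13*t + 42)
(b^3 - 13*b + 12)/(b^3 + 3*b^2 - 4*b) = (b - 3)/b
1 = 1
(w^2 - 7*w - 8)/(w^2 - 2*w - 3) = (w - 8)/(w - 3)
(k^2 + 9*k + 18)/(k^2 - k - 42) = (k + 3)/(k - 7)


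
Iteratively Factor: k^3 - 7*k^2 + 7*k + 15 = (k + 1)*(k^2 - 8*k + 15) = (k - 3)*(k + 1)*(k - 5)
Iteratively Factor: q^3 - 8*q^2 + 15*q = (q)*(q^2 - 8*q + 15) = q*(q - 5)*(q - 3)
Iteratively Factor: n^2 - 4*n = (n)*(n - 4)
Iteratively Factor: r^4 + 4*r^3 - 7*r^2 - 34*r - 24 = (r + 1)*(r^3 + 3*r^2 - 10*r - 24) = (r - 3)*(r + 1)*(r^2 + 6*r + 8) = (r - 3)*(r + 1)*(r + 2)*(r + 4)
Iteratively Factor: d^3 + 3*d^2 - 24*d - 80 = (d - 5)*(d^2 + 8*d + 16) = (d - 5)*(d + 4)*(d + 4)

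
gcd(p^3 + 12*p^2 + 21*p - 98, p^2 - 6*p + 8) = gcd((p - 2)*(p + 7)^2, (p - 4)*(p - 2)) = p - 2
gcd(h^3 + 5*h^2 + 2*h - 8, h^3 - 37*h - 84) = h + 4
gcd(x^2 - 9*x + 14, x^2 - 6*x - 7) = x - 7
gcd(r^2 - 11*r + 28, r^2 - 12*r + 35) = r - 7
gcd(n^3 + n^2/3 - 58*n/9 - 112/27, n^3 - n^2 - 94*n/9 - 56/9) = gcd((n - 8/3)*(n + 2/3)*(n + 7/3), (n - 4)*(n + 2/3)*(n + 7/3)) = n^2 + 3*n + 14/9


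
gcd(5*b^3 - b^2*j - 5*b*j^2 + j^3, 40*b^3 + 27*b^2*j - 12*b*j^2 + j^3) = 5*b^2 + 4*b*j - j^2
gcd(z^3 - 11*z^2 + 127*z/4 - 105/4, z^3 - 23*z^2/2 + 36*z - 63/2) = z^2 - 17*z/2 + 21/2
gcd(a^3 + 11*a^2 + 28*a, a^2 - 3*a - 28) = a + 4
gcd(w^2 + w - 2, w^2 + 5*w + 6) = w + 2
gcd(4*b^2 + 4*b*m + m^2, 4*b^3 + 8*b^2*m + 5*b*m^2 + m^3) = 4*b^2 + 4*b*m + m^2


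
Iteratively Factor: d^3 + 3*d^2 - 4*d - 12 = (d + 2)*(d^2 + d - 6) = (d - 2)*(d + 2)*(d + 3)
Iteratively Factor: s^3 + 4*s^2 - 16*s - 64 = (s + 4)*(s^2 - 16) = (s - 4)*(s + 4)*(s + 4)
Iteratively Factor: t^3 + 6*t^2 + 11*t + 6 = (t + 3)*(t^2 + 3*t + 2) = (t + 1)*(t + 3)*(t + 2)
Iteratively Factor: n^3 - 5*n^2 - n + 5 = (n + 1)*(n^2 - 6*n + 5) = (n - 5)*(n + 1)*(n - 1)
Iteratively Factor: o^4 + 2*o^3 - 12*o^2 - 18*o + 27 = (o + 3)*(o^3 - o^2 - 9*o + 9) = (o + 3)^2*(o^2 - 4*o + 3) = (o - 3)*(o + 3)^2*(o - 1)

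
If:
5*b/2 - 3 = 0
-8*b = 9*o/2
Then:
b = 6/5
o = -32/15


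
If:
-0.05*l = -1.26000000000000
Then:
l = 25.20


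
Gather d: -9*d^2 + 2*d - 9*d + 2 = -9*d^2 - 7*d + 2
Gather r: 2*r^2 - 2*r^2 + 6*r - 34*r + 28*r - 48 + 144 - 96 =0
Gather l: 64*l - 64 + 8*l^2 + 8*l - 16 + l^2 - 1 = 9*l^2 + 72*l - 81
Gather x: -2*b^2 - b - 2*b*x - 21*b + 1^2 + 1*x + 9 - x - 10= -2*b^2 - 2*b*x - 22*b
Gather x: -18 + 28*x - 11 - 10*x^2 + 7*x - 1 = -10*x^2 + 35*x - 30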